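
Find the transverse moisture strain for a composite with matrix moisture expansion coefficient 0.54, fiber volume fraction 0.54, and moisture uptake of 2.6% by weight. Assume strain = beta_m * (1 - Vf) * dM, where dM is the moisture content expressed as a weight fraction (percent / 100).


dM = 2.6/100 = 0.026
strain = beta_m * (1-Vf) * dM = 0.54 * 0.46 * 0.026 = 0.0064584

0.0064584


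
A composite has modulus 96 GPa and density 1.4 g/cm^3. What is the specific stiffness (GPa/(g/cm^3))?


Specific stiffness = E/rho = 96/1.4 = 68.6 GPa/(g/cm^3)

68.6 GPa/(g/cm^3)


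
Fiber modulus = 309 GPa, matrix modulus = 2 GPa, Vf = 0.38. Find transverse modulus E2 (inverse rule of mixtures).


1/E2 = Vf/Ef + (1-Vf)/Em = 0.38/309 + 0.62/2
E2 = 3.21 GPa

3.21 GPa


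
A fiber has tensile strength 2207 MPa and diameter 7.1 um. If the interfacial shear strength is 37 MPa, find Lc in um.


Lc = sigma_f * d / (2 * tau_i) = 2207 * 7.1 / (2 * 37) = 211.8 um

211.8 um


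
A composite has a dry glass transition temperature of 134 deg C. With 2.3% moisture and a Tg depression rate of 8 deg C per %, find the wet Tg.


Tg_wet = Tg_dry - k*moisture = 134 - 8*2.3 = 115.6 deg C

115.6 deg C


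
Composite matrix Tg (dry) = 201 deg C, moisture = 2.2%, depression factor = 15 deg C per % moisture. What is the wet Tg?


Tg_wet = Tg_dry - k*moisture = 201 - 15*2.2 = 168.0 deg C

168.0 deg C


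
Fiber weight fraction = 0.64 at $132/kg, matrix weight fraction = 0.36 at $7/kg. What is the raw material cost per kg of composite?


Cost = cost_f*Wf + cost_m*Wm = 132*0.64 + 7*0.36 = $87.0/kg

$87.0/kg


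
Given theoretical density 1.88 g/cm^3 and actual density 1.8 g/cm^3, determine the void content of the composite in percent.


Void% = (rho_theo - rho_actual)/rho_theo * 100 = (1.88 - 1.8)/1.88 * 100 = 4.26%

4.26%


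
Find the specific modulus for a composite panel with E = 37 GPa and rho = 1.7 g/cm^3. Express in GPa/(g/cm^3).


Specific stiffness = E/rho = 37/1.7 = 21.8 GPa/(g/cm^3)

21.8 GPa/(g/cm^3)


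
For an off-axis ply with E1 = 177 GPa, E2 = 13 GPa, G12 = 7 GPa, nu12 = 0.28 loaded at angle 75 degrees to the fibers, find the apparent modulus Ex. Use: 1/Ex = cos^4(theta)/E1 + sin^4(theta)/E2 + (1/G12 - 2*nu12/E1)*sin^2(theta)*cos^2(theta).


cos^4(75) = 0.004487, sin^4(75) = 0.870513, sin^2(75)*cos^2(75) = 0.0625
1/G12 - 2*nu12/E1 = 1/7 - 2*0.28/177 = 0.139693 GPa^-1
1/Ex = 0.004487/177 + 0.870513/13 + 0.139693*0.0625 = 0.0757187 GPa^-1
Ex = 13.21 GPa

13.21 GPa


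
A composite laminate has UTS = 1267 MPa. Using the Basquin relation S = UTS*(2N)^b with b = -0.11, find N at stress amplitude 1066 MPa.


N = 0.5 * (S/UTS)^(1/b) = 0.5 * (1066/1267)^(1/-0.11) = 2.4042 cycles

2.4042 cycles


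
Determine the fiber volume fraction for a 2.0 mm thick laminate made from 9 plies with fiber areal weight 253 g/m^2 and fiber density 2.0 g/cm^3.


Vf = n * FAW / (rho_f * h * 1000) = 9 * 253 / (2.0 * 2.0 * 1000) = 0.5693

0.5693


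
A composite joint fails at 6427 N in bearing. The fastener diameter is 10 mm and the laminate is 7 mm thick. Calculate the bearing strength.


sigma_br = F/(d*h) = 6427/(10*7) = 91.8 MPa

91.8 MPa


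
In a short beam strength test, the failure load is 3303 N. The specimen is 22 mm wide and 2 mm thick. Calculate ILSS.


ILSS = 3F/(4bh) = 3*3303/(4*22*2) = 56.3 MPa

56.3 MPa


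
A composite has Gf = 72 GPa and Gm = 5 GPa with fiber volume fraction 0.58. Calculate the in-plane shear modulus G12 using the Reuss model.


1/G12 = Vf/Gf + (1-Vf)/Gm = 0.58/72 + 0.42/5
G12 = 10.86 GPa

10.86 GPa


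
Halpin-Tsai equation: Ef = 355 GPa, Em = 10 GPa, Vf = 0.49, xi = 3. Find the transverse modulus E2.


eta = (Ef/Em - 1)/(Ef/Em + xi) = (35.5 - 1)/(35.5 + 3) = 0.8961
E2 = Em*(1+xi*eta*Vf)/(1-eta*Vf) = 41.31 GPa

41.31 GPa


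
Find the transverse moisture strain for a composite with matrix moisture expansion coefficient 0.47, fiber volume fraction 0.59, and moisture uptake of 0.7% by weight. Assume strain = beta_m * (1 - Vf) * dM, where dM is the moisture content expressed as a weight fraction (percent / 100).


dM = 0.7/100 = 0.007
strain = beta_m * (1-Vf) * dM = 0.47 * 0.41 * 0.007 = 0.0013489

0.0013489


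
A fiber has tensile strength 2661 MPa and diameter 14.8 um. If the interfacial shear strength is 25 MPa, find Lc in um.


Lc = sigma_f * d / (2 * tau_i) = 2661 * 14.8 / (2 * 25) = 787.7 um

787.7 um


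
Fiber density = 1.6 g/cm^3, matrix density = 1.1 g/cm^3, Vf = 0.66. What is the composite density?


rho_c = rho_f*Vf + rho_m*(1-Vf) = 1.6*0.66 + 1.1*0.34 = 1.43 g/cm^3

1.43 g/cm^3


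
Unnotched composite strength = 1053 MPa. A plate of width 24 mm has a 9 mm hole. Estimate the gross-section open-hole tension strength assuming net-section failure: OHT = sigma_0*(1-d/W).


OHT = sigma_0*(1-d/W) = 1053*(1-9/24) = 658.1 MPa

658.1 MPa


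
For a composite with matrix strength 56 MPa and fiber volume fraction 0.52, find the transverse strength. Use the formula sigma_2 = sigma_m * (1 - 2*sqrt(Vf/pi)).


factor = 1 - 2*sqrt(0.52/pi) = 0.1863
sigma_2 = 56 * 0.1863 = 10.43 MPa

10.43 MPa


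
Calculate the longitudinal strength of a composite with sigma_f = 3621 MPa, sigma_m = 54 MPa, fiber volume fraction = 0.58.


sigma_1 = sigma_f*Vf + sigma_m*(1-Vf) = 3621*0.58 + 54*0.42 = 2122.9 MPa

2122.9 MPa


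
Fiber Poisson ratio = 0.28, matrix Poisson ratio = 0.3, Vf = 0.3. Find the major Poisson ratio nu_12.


nu_12 = nu_f*Vf + nu_m*(1-Vf) = 0.28*0.3 + 0.3*0.7 = 0.294

0.294


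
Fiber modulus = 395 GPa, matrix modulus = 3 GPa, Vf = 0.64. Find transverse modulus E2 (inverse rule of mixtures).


1/E2 = Vf/Ef + (1-Vf)/Em = 0.64/395 + 0.36/3
E2 = 8.22 GPa

8.22 GPa


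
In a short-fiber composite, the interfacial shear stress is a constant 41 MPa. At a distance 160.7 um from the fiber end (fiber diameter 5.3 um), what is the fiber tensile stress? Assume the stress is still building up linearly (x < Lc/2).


Force balance: sigma_f * (pi*d^2/4) = tau * (pi*d) * x  ->  sigma_f = 4 * tau * x / d
sigma_f = 4 * 41 * 160.7 / 5.3 = 4972.6 MPa

4972.6 MPa


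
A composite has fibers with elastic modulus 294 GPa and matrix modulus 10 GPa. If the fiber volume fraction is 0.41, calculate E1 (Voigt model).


E1 = Ef*Vf + Em*(1-Vf) = 294*0.41 + 10*0.59 = 126.44 GPa

126.44 GPa


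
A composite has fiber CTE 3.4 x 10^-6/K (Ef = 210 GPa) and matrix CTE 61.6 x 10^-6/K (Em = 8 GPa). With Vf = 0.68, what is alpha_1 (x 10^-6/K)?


E1 = Ef*Vf + Em*(1-Vf) = 145.36
alpha_1 = (alpha_f*Ef*Vf + alpha_m*Em*(1-Vf))/E1 = 4.42 x 10^-6/K

4.42 x 10^-6/K


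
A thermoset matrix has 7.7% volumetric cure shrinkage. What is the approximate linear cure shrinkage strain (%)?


Linear shrinkage ≈ vol_shrink/3 = 7.7/3 = 2.567%

2.567%


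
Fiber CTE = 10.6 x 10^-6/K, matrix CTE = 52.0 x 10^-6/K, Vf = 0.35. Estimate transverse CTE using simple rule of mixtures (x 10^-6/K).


alpha_2 = alpha_f*Vf + alpha_m*(1-Vf) = 10.6*0.35 + 52.0*0.65 = 37.5 x 10^-6/K

37.5 x 10^-6/K


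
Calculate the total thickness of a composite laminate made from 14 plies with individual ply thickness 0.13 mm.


h = n * t_ply = 14 * 0.13 = 1.82 mm

1.82 mm


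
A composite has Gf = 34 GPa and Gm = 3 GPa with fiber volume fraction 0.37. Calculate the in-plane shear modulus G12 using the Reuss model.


1/G12 = Vf/Gf + (1-Vf)/Gm = 0.37/34 + 0.63/3
G12 = 4.53 GPa

4.53 GPa


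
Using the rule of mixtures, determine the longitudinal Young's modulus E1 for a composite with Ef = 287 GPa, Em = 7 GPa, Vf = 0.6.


E1 = Ef*Vf + Em*(1-Vf) = 287*0.6 + 7*0.4 = 175.0 GPa

175.0 GPa


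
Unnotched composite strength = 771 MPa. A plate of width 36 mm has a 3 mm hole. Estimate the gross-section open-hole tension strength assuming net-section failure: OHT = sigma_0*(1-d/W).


OHT = sigma_0*(1-d/W) = 771*(1-3/36) = 706.8 MPa

706.8 MPa


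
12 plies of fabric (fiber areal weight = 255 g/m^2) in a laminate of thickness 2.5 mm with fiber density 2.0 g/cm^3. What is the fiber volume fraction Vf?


Vf = n * FAW / (rho_f * h * 1000) = 12 * 255 / (2.0 * 2.5 * 1000) = 0.612

0.612


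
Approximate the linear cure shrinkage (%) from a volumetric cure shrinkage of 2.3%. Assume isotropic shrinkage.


Linear shrinkage ≈ vol_shrink/3 = 2.3/3 = 0.767%

0.767%


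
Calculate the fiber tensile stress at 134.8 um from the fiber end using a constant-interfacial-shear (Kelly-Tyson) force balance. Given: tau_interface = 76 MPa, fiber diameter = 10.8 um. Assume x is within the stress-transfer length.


Force balance: sigma_f * (pi*d^2/4) = tau * (pi*d) * x  ->  sigma_f = 4 * tau * x / d
sigma_f = 4 * 76 * 134.8 / 10.8 = 3794.4 MPa

3794.4 MPa


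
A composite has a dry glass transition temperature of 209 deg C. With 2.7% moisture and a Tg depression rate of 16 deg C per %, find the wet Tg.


Tg_wet = Tg_dry - k*moisture = 209 - 16*2.7 = 165.8 deg C

165.8 deg C


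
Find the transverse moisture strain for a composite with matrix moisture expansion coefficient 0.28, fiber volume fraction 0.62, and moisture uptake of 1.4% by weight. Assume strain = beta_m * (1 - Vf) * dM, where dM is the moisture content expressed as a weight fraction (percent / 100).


dM = 1.4/100 = 0.014
strain = beta_m * (1-Vf) * dM = 0.28 * 0.38 * 0.014 = 0.0014896

0.0014896


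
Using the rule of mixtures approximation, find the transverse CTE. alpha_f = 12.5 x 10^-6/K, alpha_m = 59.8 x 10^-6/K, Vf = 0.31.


alpha_2 = alpha_f*Vf + alpha_m*(1-Vf) = 12.5*0.31 + 59.8*0.69 = 45.1 x 10^-6/K

45.1 x 10^-6/K


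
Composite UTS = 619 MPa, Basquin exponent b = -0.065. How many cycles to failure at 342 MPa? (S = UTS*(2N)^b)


N = 0.5 * (S/UTS)^(1/b) = 0.5 * (342/619)^(1/-0.065) = 4602.9886 cycles

4602.9886 cycles


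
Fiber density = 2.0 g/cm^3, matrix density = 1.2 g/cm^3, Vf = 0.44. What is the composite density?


rho_c = rho_f*Vf + rho_m*(1-Vf) = 2.0*0.44 + 1.2*0.56 = 1.552 g/cm^3

1.552 g/cm^3


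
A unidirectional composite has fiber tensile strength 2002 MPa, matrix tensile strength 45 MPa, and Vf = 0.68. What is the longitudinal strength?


sigma_1 = sigma_f*Vf + sigma_m*(1-Vf) = 2002*0.68 + 45*0.32 = 1375.8 MPa

1375.8 MPa


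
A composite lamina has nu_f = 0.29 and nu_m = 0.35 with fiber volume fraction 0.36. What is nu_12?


nu_12 = nu_f*Vf + nu_m*(1-Vf) = 0.29*0.36 + 0.35*0.64 = 0.3284

0.3284


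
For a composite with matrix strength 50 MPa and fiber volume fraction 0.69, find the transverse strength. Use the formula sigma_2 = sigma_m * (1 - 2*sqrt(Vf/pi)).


factor = 1 - 2*sqrt(0.69/pi) = 0.0627
sigma_2 = 50 * 0.0627 = 3.13 MPa

3.13 MPa


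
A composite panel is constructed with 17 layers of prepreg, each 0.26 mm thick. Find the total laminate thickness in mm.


h = n * t_ply = 17 * 0.26 = 4.42 mm

4.42 mm


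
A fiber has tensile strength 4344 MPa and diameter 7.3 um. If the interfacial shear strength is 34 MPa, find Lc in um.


Lc = sigma_f * d / (2 * tau_i) = 4344 * 7.3 / (2 * 34) = 466.3 um

466.3 um


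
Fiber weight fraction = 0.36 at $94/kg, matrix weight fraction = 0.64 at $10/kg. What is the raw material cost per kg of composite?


Cost = cost_f*Wf + cost_m*Wm = 94*0.36 + 10*0.64 = $40.24/kg

$40.24/kg


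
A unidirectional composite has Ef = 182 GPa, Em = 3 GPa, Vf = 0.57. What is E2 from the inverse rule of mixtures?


1/E2 = Vf/Ef + (1-Vf)/Em = 0.57/182 + 0.43/3
E2 = 6.83 GPa

6.83 GPa


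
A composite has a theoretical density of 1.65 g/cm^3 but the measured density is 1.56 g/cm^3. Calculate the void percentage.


Void% = (rho_theo - rho_actual)/rho_theo * 100 = (1.65 - 1.56)/1.65 * 100 = 5.45%

5.45%


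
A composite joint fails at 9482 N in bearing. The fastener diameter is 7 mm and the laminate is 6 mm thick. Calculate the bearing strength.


sigma_br = F/(d*h) = 9482/(7*6) = 225.8 MPa

225.8 MPa


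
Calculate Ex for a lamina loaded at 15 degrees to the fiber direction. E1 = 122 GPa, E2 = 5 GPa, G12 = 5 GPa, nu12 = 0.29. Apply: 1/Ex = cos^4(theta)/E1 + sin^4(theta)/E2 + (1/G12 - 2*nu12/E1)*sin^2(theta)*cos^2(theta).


cos^4(15) = 0.870513, sin^4(15) = 0.004487, sin^2(15)*cos^2(15) = 0.0625
1/G12 - 2*nu12/E1 = 1/5 - 2*0.29/122 = 0.195246 GPa^-1
1/Ex = 0.870513/122 + 0.004487/5 + 0.195246*0.0625 = 0.0202357 GPa^-1
Ex = 49.42 GPa

49.42 GPa


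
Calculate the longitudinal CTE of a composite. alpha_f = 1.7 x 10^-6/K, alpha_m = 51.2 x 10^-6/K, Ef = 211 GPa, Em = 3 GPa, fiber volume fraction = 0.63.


E1 = Ef*Vf + Em*(1-Vf) = 134.04
alpha_1 = (alpha_f*Ef*Vf + alpha_m*Em*(1-Vf))/E1 = 2.11 x 10^-6/K

2.11 x 10^-6/K


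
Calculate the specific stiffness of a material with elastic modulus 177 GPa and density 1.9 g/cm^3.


Specific stiffness = E/rho = 177/1.9 = 93.2 GPa/(g/cm^3)

93.2 GPa/(g/cm^3)


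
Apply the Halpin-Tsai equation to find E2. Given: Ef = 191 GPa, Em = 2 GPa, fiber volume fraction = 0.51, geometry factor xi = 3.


eta = (Ef/Em - 1)/(Ef/Em + xi) = (95.5 - 1)/(95.5 + 3) = 0.9594
E2 = Em*(1+xi*eta*Vf)/(1-eta*Vf) = 9.66 GPa

9.66 GPa


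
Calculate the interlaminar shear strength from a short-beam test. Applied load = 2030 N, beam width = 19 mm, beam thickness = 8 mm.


ILSS = 3F/(4bh) = 3*2030/(4*19*8) = 10.02 MPa

10.02 MPa


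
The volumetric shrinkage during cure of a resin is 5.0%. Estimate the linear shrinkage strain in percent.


Linear shrinkage ≈ vol_shrink/3 = 5.0/3 = 1.667%

1.667%


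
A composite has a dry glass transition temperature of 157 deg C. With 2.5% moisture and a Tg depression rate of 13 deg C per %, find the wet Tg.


Tg_wet = Tg_dry - k*moisture = 157 - 13*2.5 = 124.5 deg C

124.5 deg C


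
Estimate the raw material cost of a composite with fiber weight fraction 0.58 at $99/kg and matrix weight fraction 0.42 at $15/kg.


Cost = cost_f*Wf + cost_m*Wm = 99*0.58 + 15*0.42 = $63.72/kg

$63.72/kg


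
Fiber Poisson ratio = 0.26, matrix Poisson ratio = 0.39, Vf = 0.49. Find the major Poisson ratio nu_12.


nu_12 = nu_f*Vf + nu_m*(1-Vf) = 0.26*0.49 + 0.39*0.51 = 0.3263

0.3263


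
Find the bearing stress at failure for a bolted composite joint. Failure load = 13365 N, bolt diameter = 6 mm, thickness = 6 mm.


sigma_br = F/(d*h) = 13365/(6*6) = 371.3 MPa

371.3 MPa


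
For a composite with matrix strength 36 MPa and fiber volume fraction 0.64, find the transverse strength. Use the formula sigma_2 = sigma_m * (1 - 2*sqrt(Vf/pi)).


factor = 1 - 2*sqrt(0.64/pi) = 0.0973
sigma_2 = 36 * 0.0973 = 3.5 MPa

3.5 MPa


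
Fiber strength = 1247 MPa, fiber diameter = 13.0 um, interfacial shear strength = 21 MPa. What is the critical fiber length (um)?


Lc = sigma_f * d / (2 * tau_i) = 1247 * 13.0 / (2 * 21) = 386.0 um

386.0 um


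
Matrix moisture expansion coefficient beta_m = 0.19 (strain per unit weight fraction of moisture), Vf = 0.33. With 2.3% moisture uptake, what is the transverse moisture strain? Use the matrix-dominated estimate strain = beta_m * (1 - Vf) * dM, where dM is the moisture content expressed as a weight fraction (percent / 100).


dM = 2.3/100 = 0.023
strain = beta_m * (1-Vf) * dM = 0.19 * 0.67 * 0.023 = 0.0029279

0.0029279


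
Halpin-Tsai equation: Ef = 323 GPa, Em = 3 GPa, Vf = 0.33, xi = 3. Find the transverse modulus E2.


eta = (Ef/Em - 1)/(Ef/Em + xi) = (107.6667 - 1)/(107.6667 + 3) = 0.9639
E2 = Em*(1+xi*eta*Vf)/(1-eta*Vf) = 8.6 GPa

8.6 GPa


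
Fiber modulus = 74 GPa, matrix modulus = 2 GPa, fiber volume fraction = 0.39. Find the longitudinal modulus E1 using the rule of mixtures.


E1 = Ef*Vf + Em*(1-Vf) = 74*0.39 + 2*0.61 = 30.08 GPa

30.08 GPa


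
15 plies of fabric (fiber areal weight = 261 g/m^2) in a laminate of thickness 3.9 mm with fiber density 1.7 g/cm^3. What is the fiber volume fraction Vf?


Vf = n * FAW / (rho_f * h * 1000) = 15 * 261 / (1.7 * 3.9 * 1000) = 0.5905

0.5905


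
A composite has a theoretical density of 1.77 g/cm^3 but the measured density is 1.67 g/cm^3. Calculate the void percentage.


Void% = (rho_theo - rho_actual)/rho_theo * 100 = (1.77 - 1.67)/1.77 * 100 = 5.65%

5.65%


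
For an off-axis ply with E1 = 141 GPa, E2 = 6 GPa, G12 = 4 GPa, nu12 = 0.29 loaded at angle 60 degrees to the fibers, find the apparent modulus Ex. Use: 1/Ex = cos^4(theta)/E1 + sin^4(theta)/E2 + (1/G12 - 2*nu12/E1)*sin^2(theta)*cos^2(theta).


cos^4(60) = 0.0625, sin^4(60) = 0.5625, sin^2(60)*cos^2(60) = 0.1875
1/G12 - 2*nu12/E1 = 1/4 - 2*0.29/141 = 0.245887 GPa^-1
1/Ex = 0.0625/141 + 0.5625/6 + 0.245887*0.1875 = 0.140297 GPa^-1
Ex = 7.13 GPa

7.13 GPa


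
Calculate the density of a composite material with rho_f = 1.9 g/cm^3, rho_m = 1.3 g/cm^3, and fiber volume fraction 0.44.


rho_c = rho_f*Vf + rho_m*(1-Vf) = 1.9*0.44 + 1.3*0.56 = 1.564 g/cm^3

1.564 g/cm^3


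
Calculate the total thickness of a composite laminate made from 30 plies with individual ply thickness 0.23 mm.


h = n * t_ply = 30 * 0.23 = 6.9 mm

6.9 mm


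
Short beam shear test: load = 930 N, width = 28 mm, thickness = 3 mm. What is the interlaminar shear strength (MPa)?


ILSS = 3F/(4bh) = 3*930/(4*28*3) = 8.3 MPa

8.3 MPa


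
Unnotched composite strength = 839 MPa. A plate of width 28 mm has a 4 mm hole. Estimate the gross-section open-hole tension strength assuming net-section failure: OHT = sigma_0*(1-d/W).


OHT = sigma_0*(1-d/W) = 839*(1-4/28) = 719.1 MPa

719.1 MPa


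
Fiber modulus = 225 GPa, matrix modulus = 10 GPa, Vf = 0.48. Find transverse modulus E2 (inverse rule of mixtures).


1/E2 = Vf/Ef + (1-Vf)/Em = 0.48/225 + 0.52/10
E2 = 18.47 GPa

18.47 GPa


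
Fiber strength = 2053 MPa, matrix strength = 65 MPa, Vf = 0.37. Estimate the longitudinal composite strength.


sigma_1 = sigma_f*Vf + sigma_m*(1-Vf) = 2053*0.37 + 65*0.63 = 800.6 MPa

800.6 MPa


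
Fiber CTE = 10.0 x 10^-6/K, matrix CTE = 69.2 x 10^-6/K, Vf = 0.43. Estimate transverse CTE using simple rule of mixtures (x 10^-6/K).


alpha_2 = alpha_f*Vf + alpha_m*(1-Vf) = 10.0*0.43 + 69.2*0.57 = 43.7 x 10^-6/K

43.7 x 10^-6/K


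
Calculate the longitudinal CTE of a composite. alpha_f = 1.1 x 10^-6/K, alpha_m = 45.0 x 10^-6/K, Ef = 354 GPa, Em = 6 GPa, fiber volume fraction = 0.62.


E1 = Ef*Vf + Em*(1-Vf) = 221.76
alpha_1 = (alpha_f*Ef*Vf + alpha_m*Em*(1-Vf))/E1 = 1.55 x 10^-6/K

1.55 x 10^-6/K


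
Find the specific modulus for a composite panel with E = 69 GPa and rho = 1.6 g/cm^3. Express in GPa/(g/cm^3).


Specific stiffness = E/rho = 69/1.6 = 43.1 GPa/(g/cm^3)

43.1 GPa/(g/cm^3)


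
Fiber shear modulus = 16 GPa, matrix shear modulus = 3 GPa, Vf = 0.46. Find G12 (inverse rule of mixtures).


1/G12 = Vf/Gf + (1-Vf)/Gm = 0.46/16 + 0.54/3
G12 = 4.79 GPa

4.79 GPa


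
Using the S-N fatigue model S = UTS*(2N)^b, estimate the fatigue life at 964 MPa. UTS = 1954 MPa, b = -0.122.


N = 0.5 * (S/UTS)^(1/b) = 0.5 * (964/1954)^(1/-0.122) = 163.7245 cycles

163.7245 cycles


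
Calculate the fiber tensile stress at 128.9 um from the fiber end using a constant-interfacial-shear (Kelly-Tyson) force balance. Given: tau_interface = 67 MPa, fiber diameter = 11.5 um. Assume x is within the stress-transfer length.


Force balance: sigma_f * (pi*d^2/4) = tau * (pi*d) * x  ->  sigma_f = 4 * tau * x / d
sigma_f = 4 * 67 * 128.9 / 11.5 = 3003.9 MPa

3003.9 MPa


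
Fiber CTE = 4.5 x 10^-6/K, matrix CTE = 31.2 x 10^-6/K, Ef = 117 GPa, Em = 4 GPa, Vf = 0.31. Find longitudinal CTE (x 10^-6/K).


E1 = Ef*Vf + Em*(1-Vf) = 39.03
alpha_1 = (alpha_f*Ef*Vf + alpha_m*Em*(1-Vf))/E1 = 6.39 x 10^-6/K

6.39 x 10^-6/K


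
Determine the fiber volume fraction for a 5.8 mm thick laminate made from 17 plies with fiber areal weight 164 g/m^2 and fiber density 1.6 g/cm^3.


Vf = n * FAW / (rho_f * h * 1000) = 17 * 164 / (1.6 * 5.8 * 1000) = 0.3004

0.3004


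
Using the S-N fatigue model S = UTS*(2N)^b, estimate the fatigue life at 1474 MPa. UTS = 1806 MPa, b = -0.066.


N = 0.5 * (S/UTS)^(1/b) = 0.5 * (1474/1806)^(1/-0.066) = 10.8553 cycles

10.8553 cycles


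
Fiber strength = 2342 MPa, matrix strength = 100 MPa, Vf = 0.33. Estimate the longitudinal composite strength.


sigma_1 = sigma_f*Vf + sigma_m*(1-Vf) = 2342*0.33 + 100*0.67 = 839.9 MPa

839.9 MPa


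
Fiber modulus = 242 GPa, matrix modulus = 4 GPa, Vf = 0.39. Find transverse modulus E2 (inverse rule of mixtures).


1/E2 = Vf/Ef + (1-Vf)/Em = 0.39/242 + 0.61/4
E2 = 6.49 GPa

6.49 GPa


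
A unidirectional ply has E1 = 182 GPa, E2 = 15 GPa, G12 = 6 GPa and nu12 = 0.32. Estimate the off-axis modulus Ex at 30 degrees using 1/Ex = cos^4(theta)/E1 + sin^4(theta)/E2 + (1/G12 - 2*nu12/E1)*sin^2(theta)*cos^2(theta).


cos^4(30) = 0.5625, sin^4(30) = 0.0625, sin^2(30)*cos^2(30) = 0.1875
1/G12 - 2*nu12/E1 = 1/6 - 2*0.32/182 = 0.16315 GPa^-1
1/Ex = 0.5625/182 + 0.0625/15 + 0.16315*0.1875 = 0.037848 GPa^-1
Ex = 26.42 GPa

26.42 GPa


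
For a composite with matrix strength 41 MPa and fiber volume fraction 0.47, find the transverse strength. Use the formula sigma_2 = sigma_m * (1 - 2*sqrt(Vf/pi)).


factor = 1 - 2*sqrt(0.47/pi) = 0.2264
sigma_2 = 41 * 0.2264 = 9.28 MPa

9.28 MPa


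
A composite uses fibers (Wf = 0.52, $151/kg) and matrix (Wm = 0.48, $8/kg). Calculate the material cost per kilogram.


Cost = cost_f*Wf + cost_m*Wm = 151*0.52 + 8*0.48 = $82.36/kg

$82.36/kg


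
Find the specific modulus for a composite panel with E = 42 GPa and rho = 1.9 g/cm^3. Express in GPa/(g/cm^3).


Specific stiffness = E/rho = 42/1.9 = 22.1 GPa/(g/cm^3)

22.1 GPa/(g/cm^3)


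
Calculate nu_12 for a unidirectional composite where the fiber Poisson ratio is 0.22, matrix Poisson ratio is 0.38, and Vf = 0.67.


nu_12 = nu_f*Vf + nu_m*(1-Vf) = 0.22*0.67 + 0.38*0.33 = 0.2728

0.2728


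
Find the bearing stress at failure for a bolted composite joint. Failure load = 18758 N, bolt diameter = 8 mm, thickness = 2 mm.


sigma_br = F/(d*h) = 18758/(8*2) = 1172.4 MPa

1172.4 MPa


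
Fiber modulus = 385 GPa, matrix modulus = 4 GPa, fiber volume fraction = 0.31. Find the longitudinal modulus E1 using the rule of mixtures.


E1 = Ef*Vf + Em*(1-Vf) = 385*0.31 + 4*0.69 = 122.11 GPa

122.11 GPa


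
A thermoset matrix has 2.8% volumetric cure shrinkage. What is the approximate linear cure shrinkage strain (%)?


Linear shrinkage ≈ vol_shrink/3 = 2.8/3 = 0.933%

0.933%


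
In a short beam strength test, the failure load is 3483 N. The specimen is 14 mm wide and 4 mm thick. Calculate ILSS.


ILSS = 3F/(4bh) = 3*3483/(4*14*4) = 46.65 MPa

46.65 MPa


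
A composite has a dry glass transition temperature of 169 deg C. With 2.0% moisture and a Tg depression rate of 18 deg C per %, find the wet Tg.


Tg_wet = Tg_dry - k*moisture = 169 - 18*2.0 = 133.0 deg C

133.0 deg C


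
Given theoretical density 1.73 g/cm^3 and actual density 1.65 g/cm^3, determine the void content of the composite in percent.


Void% = (rho_theo - rho_actual)/rho_theo * 100 = (1.73 - 1.65)/1.73 * 100 = 4.62%

4.62%


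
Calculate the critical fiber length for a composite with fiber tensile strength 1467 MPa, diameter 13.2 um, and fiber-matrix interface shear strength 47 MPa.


Lc = sigma_f * d / (2 * tau_i) = 1467 * 13.2 / (2 * 47) = 206.0 um

206.0 um


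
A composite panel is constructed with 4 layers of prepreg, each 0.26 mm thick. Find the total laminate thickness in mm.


h = n * t_ply = 4 * 0.26 = 1.04 mm

1.04 mm


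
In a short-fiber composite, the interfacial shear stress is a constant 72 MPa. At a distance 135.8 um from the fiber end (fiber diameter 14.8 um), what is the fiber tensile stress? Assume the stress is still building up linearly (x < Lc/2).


Force balance: sigma_f * (pi*d^2/4) = tau * (pi*d) * x  ->  sigma_f = 4 * tau * x / d
sigma_f = 4 * 72 * 135.8 / 14.8 = 2642.6 MPa

2642.6 MPa


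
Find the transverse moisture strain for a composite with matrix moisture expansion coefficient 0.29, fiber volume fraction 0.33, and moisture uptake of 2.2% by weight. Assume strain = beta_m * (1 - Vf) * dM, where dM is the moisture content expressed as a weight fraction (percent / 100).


dM = 2.2/100 = 0.022
strain = beta_m * (1-Vf) * dM = 0.29 * 0.67 * 0.022 = 0.0042746

0.0042746


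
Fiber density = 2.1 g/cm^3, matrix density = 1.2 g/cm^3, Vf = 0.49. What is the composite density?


rho_c = rho_f*Vf + rho_m*(1-Vf) = 2.1*0.49 + 1.2*0.51 = 1.641 g/cm^3

1.641 g/cm^3


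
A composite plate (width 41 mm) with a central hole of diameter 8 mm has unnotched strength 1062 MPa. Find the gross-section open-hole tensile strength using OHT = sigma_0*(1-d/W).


OHT = sigma_0*(1-d/W) = 1062*(1-8/41) = 854.8 MPa

854.8 MPa


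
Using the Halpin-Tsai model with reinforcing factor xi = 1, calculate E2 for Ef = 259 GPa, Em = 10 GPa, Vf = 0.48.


eta = (Ef/Em - 1)/(Ef/Em + xi) = (25.9 - 1)/(25.9 + 1) = 0.9257
E2 = Em*(1+xi*eta*Vf)/(1-eta*Vf) = 25.99 GPa

25.99 GPa


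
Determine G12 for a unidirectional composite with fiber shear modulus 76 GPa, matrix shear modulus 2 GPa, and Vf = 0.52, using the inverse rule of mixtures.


1/G12 = Vf/Gf + (1-Vf)/Gm = 0.52/76 + 0.48/2
G12 = 4.05 GPa

4.05 GPa


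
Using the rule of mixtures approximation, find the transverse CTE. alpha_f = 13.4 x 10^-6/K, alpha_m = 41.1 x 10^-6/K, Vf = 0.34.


alpha_2 = alpha_f*Vf + alpha_m*(1-Vf) = 13.4*0.34 + 41.1*0.66 = 31.7 x 10^-6/K

31.7 x 10^-6/K


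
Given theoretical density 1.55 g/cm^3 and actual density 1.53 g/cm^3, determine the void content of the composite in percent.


Void% = (rho_theo - rho_actual)/rho_theo * 100 = (1.55 - 1.53)/1.55 * 100 = 1.29%

1.29%


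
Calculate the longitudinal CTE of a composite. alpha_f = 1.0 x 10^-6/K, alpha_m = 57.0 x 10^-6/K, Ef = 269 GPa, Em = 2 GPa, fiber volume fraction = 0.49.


E1 = Ef*Vf + Em*(1-Vf) = 132.83
alpha_1 = (alpha_f*Ef*Vf + alpha_m*Em*(1-Vf))/E1 = 1.43 x 10^-6/K

1.43 x 10^-6/K


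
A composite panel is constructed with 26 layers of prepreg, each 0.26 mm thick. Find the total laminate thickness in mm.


h = n * t_ply = 26 * 0.26 = 6.76 mm

6.76 mm


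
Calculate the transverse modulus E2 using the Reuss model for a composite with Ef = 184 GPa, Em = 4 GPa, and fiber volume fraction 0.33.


1/E2 = Vf/Ef + (1-Vf)/Em = 0.33/184 + 0.67/4
E2 = 5.91 GPa

5.91 GPa


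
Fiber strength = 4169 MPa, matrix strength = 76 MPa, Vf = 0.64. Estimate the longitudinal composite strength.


sigma_1 = sigma_f*Vf + sigma_m*(1-Vf) = 4169*0.64 + 76*0.36 = 2695.5 MPa

2695.5 MPa


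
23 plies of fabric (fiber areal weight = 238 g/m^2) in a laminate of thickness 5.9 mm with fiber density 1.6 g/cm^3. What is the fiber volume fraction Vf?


Vf = n * FAW / (rho_f * h * 1000) = 23 * 238 / (1.6 * 5.9 * 1000) = 0.5799

0.5799


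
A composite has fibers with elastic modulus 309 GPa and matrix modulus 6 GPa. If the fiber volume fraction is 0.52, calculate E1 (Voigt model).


E1 = Ef*Vf + Em*(1-Vf) = 309*0.52 + 6*0.48 = 163.56 GPa

163.56 GPa


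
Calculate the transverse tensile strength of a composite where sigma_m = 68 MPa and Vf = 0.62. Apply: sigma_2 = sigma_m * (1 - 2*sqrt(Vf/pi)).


factor = 1 - 2*sqrt(0.62/pi) = 0.1115
sigma_2 = 68 * 0.1115 = 7.58 MPa

7.58 MPa


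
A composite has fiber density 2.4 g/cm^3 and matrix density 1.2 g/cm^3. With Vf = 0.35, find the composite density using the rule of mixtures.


rho_c = rho_f*Vf + rho_m*(1-Vf) = 2.4*0.35 + 1.2*0.65 = 1.62 g/cm^3

1.62 g/cm^3


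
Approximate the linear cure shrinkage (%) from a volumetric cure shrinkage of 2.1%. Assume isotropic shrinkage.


Linear shrinkage ≈ vol_shrink/3 = 2.1/3 = 0.7%

0.7%


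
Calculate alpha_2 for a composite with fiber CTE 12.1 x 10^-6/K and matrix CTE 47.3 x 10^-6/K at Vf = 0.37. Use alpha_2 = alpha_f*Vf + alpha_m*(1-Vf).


alpha_2 = alpha_f*Vf + alpha_m*(1-Vf) = 12.1*0.37 + 47.3*0.63 = 34.3 x 10^-6/K

34.3 x 10^-6/K


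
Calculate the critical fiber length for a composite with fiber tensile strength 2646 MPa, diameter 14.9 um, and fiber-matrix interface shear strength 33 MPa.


Lc = sigma_f * d / (2 * tau_i) = 2646 * 14.9 / (2 * 33) = 597.4 um

597.4 um


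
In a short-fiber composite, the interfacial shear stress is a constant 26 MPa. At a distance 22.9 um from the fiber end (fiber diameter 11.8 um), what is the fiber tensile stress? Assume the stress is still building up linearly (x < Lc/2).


Force balance: sigma_f * (pi*d^2/4) = tau * (pi*d) * x  ->  sigma_f = 4 * tau * x / d
sigma_f = 4 * 26 * 22.9 / 11.8 = 201.8 MPa

201.8 MPa


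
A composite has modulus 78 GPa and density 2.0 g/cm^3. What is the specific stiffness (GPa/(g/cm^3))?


Specific stiffness = E/rho = 78/2.0 = 39.0 GPa/(g/cm^3)

39.0 GPa/(g/cm^3)


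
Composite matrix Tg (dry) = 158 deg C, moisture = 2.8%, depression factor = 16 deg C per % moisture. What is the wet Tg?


Tg_wet = Tg_dry - k*moisture = 158 - 16*2.8 = 113.2 deg C

113.2 deg C


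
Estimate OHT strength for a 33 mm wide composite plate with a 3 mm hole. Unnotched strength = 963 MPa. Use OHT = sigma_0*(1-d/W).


OHT = sigma_0*(1-d/W) = 963*(1-3/33) = 875.5 MPa

875.5 MPa


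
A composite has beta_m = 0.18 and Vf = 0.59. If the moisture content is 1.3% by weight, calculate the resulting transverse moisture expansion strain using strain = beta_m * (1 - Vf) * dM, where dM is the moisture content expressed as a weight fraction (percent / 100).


dM = 1.3/100 = 0.013
strain = beta_m * (1-Vf) * dM = 0.18 * 0.41 * 0.013 = 0.0009594

0.0009594


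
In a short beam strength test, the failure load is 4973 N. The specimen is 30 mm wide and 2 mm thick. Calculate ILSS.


ILSS = 3F/(4bh) = 3*4973/(4*30*2) = 62.16 MPa

62.16 MPa


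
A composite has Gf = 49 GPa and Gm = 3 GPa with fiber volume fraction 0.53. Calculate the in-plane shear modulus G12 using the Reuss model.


1/G12 = Vf/Gf + (1-Vf)/Gm = 0.53/49 + 0.47/3
G12 = 5.97 GPa

5.97 GPa


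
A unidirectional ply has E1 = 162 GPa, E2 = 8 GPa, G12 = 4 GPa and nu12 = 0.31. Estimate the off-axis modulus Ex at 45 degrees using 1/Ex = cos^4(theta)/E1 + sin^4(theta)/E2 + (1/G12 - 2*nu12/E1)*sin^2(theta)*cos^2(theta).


cos^4(45) = 0.25, sin^4(45) = 0.25, sin^2(45)*cos^2(45) = 0.25
1/G12 - 2*nu12/E1 = 1/4 - 2*0.31/162 = 0.246173 GPa^-1
1/Ex = 0.25/162 + 0.25/8 + 0.246173*0.25 = 0.0943364 GPa^-1
Ex = 10.6 GPa

10.6 GPa


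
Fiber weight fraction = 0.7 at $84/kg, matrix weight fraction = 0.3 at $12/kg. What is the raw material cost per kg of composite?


Cost = cost_f*Wf + cost_m*Wm = 84*0.7 + 12*0.3 = $62.4/kg

$62.4/kg


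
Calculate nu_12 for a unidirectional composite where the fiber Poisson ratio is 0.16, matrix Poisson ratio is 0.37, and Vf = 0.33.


nu_12 = nu_f*Vf + nu_m*(1-Vf) = 0.16*0.33 + 0.37*0.67 = 0.3007

0.3007


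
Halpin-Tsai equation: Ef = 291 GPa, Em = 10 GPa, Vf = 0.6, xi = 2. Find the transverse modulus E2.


eta = (Ef/Em - 1)/(Ef/Em + xi) = (29.1 - 1)/(29.1 + 2) = 0.9035
E2 = Em*(1+xi*eta*Vf)/(1-eta*Vf) = 45.52 GPa

45.52 GPa


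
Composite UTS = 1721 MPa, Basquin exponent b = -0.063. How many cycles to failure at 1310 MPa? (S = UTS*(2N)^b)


N = 0.5 * (S/UTS)^(1/b) = 0.5 * (1310/1721)^(1/-0.063) = 38.0255 cycles

38.0255 cycles


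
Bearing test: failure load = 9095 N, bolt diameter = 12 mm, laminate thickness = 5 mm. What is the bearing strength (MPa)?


sigma_br = F/(d*h) = 9095/(12*5) = 151.6 MPa

151.6 MPa


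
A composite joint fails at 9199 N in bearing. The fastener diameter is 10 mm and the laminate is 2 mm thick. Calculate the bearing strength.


sigma_br = F/(d*h) = 9199/(10*2) = 460.0 MPa

460.0 MPa


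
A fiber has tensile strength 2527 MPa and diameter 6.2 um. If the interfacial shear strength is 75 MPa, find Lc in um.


Lc = sigma_f * d / (2 * tau_i) = 2527 * 6.2 / (2 * 75) = 104.4 um

104.4 um


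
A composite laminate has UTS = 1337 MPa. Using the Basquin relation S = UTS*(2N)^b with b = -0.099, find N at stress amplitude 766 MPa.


N = 0.5 * (S/UTS)^(1/b) = 0.5 * (766/1337)^(1/-0.099) = 138.8133 cycles

138.8133 cycles


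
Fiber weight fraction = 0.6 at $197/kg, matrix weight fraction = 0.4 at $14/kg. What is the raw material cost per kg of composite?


Cost = cost_f*Wf + cost_m*Wm = 197*0.6 + 14*0.4 = $123.8/kg

$123.8/kg


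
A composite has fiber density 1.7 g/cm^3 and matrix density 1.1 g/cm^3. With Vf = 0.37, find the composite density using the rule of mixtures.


rho_c = rho_f*Vf + rho_m*(1-Vf) = 1.7*0.37 + 1.1*0.63 = 1.322 g/cm^3

1.322 g/cm^3


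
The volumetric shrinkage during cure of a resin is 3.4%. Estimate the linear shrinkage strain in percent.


Linear shrinkage ≈ vol_shrink/3 = 3.4/3 = 1.133%

1.133%


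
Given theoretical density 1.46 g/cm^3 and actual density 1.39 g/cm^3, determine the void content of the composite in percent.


Void% = (rho_theo - rho_actual)/rho_theo * 100 = (1.46 - 1.39)/1.46 * 100 = 4.79%

4.79%


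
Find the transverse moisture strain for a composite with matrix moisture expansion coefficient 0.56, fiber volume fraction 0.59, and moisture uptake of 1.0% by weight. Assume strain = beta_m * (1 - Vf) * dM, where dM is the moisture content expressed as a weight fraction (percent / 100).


dM = 1.0/100 = 0.01
strain = beta_m * (1-Vf) * dM = 0.56 * 0.41 * 0.01 = 0.002296

0.002296


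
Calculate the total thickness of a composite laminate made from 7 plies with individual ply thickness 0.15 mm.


h = n * t_ply = 7 * 0.15 = 1.05 mm

1.05 mm


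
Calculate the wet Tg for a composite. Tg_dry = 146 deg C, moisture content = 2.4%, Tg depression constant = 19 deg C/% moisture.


Tg_wet = Tg_dry - k*moisture = 146 - 19*2.4 = 100.4 deg C

100.4 deg C


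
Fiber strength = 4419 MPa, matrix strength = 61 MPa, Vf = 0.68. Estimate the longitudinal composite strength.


sigma_1 = sigma_f*Vf + sigma_m*(1-Vf) = 4419*0.68 + 61*0.32 = 3024.4 MPa

3024.4 MPa


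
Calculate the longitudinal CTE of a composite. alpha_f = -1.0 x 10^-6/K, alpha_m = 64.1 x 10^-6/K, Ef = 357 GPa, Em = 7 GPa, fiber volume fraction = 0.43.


E1 = Ef*Vf + Em*(1-Vf) = 157.5
alpha_1 = (alpha_f*Ef*Vf + alpha_m*Em*(1-Vf))/E1 = 0.65 x 10^-6/K

0.65 x 10^-6/K


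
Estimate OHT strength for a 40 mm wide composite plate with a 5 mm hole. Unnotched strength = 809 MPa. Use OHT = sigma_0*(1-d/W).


OHT = sigma_0*(1-d/W) = 809*(1-5/40) = 707.9 MPa

707.9 MPa


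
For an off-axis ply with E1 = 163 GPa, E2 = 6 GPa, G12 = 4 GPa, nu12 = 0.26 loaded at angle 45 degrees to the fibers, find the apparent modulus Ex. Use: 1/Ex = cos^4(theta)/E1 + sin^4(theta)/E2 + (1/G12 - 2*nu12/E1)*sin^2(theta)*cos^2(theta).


cos^4(45) = 0.25, sin^4(45) = 0.25, sin^2(45)*cos^2(45) = 0.25
1/G12 - 2*nu12/E1 = 1/4 - 2*0.26/163 = 0.24681 GPa^-1
1/Ex = 0.25/163 + 0.25/6 + 0.24681*0.25 = 0.1049029 GPa^-1
Ex = 9.53 GPa

9.53 GPa


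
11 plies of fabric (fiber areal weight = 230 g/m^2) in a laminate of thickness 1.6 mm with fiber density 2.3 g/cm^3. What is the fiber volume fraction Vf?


Vf = n * FAW / (rho_f * h * 1000) = 11 * 230 / (2.3 * 1.6 * 1000) = 0.6875

0.6875


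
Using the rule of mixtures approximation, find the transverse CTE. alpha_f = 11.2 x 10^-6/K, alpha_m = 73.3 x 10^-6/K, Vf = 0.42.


alpha_2 = alpha_f*Vf + alpha_m*(1-Vf) = 11.2*0.42 + 73.3*0.58 = 47.2 x 10^-6/K

47.2 x 10^-6/K


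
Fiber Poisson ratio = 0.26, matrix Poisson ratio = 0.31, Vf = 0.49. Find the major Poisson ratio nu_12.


nu_12 = nu_f*Vf + nu_m*(1-Vf) = 0.26*0.49 + 0.31*0.51 = 0.2855

0.2855


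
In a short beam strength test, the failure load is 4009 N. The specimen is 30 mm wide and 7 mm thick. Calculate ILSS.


ILSS = 3F/(4bh) = 3*4009/(4*30*7) = 14.32 MPa

14.32 MPa


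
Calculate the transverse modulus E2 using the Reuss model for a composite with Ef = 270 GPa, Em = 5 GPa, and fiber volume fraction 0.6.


1/E2 = Vf/Ef + (1-Vf)/Em = 0.6/270 + 0.4/5
E2 = 12.16 GPa

12.16 GPa


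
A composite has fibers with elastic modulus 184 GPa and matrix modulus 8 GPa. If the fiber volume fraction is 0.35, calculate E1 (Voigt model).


E1 = Ef*Vf + Em*(1-Vf) = 184*0.35 + 8*0.65 = 69.6 GPa

69.6 GPa


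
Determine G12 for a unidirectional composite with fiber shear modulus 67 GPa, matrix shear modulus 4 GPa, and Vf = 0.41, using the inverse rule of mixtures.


1/G12 = Vf/Gf + (1-Vf)/Gm = 0.41/67 + 0.59/4
G12 = 6.51 GPa

6.51 GPa


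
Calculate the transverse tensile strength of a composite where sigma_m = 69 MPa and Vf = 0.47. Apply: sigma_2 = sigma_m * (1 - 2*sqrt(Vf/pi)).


factor = 1 - 2*sqrt(0.47/pi) = 0.2264
sigma_2 = 69 * 0.2264 = 15.62 MPa

15.62 MPa


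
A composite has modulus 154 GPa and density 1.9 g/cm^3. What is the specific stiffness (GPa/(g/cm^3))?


Specific stiffness = E/rho = 154/1.9 = 81.1 GPa/(g/cm^3)

81.1 GPa/(g/cm^3)


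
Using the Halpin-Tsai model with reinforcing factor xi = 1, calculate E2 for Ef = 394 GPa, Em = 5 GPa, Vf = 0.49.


eta = (Ef/Em - 1)/(Ef/Em + xi) = (78.8 - 1)/(78.8 + 1) = 0.9749
E2 = Em*(1+xi*eta*Vf)/(1-eta*Vf) = 14.15 GPa

14.15 GPa


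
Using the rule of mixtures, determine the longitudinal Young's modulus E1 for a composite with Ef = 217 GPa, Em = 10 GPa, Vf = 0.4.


E1 = Ef*Vf + Em*(1-Vf) = 217*0.4 + 10*0.6 = 92.8 GPa

92.8 GPa


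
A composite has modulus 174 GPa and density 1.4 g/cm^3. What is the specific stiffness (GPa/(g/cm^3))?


Specific stiffness = E/rho = 174/1.4 = 124.3 GPa/(g/cm^3)

124.3 GPa/(g/cm^3)


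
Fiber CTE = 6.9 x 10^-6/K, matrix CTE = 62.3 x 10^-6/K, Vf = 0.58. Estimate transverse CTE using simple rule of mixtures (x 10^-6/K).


alpha_2 = alpha_f*Vf + alpha_m*(1-Vf) = 6.9*0.58 + 62.3*0.42 = 30.2 x 10^-6/K

30.2 x 10^-6/K


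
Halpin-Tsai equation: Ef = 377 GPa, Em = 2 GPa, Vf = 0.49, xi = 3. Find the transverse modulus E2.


eta = (Ef/Em - 1)/(Ef/Em + xi) = (188.5 - 1)/(188.5 + 3) = 0.9791
E2 = Em*(1+xi*eta*Vf)/(1-eta*Vf) = 9.38 GPa

9.38 GPa


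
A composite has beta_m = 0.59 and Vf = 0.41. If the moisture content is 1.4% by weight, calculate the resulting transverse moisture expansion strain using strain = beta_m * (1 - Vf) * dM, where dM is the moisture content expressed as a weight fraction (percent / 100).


dM = 1.4/100 = 0.014
strain = beta_m * (1-Vf) * dM = 0.59 * 0.59 * 0.014 = 0.0048734

0.0048734


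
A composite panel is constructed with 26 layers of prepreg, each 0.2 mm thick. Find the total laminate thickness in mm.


h = n * t_ply = 26 * 0.2 = 5.2 mm

5.2 mm


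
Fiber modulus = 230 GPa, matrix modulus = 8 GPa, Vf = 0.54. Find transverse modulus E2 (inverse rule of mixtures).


1/E2 = Vf/Ef + (1-Vf)/Em = 0.54/230 + 0.46/8
E2 = 16.71 GPa

16.71 GPa


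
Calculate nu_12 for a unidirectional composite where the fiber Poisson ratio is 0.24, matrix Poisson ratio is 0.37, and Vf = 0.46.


nu_12 = nu_f*Vf + nu_m*(1-Vf) = 0.24*0.46 + 0.37*0.54 = 0.3102

0.3102


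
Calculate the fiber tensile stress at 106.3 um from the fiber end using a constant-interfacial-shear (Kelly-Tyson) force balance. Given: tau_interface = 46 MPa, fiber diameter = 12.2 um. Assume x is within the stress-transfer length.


Force balance: sigma_f * (pi*d^2/4) = tau * (pi*d) * x  ->  sigma_f = 4 * tau * x / d
sigma_f = 4 * 46 * 106.3 / 12.2 = 1603.2 MPa

1603.2 MPa


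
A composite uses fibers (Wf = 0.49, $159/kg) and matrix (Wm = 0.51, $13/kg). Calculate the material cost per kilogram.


Cost = cost_f*Wf + cost_m*Wm = 159*0.49 + 13*0.51 = $84.54/kg

$84.54/kg


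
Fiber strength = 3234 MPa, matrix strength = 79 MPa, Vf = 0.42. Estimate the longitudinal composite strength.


sigma_1 = sigma_f*Vf + sigma_m*(1-Vf) = 3234*0.42 + 79*0.58 = 1404.1 MPa

1404.1 MPa
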